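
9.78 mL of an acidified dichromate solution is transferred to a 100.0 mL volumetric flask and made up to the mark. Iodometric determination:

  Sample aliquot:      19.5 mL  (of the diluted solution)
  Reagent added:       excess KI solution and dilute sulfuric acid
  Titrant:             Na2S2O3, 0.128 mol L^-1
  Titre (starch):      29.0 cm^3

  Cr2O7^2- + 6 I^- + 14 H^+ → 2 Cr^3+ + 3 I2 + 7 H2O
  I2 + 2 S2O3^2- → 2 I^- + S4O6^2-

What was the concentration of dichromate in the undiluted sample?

n(S2O3^2-) = 0.0290 × 0.128 = 3.71 × 10^-3 mol
n(I2) = n(S2O3^2-)/2 = 1.86 × 10^-3 mol
From the 1:3 ratio, n(Cr2O7^2-) in the aliquot = 1/3 × 1.86 × 10^-3 = 6.19 × 10^-4 mol
[Cr2O7^2-]_dilute = 6.19 × 10^-4 / 0.0195 = 0.0317 mol/L
[Cr2O7^2-]_original = 0.0317 × 100.0/9.78 = 0.324 mol/L

0.324 mol/L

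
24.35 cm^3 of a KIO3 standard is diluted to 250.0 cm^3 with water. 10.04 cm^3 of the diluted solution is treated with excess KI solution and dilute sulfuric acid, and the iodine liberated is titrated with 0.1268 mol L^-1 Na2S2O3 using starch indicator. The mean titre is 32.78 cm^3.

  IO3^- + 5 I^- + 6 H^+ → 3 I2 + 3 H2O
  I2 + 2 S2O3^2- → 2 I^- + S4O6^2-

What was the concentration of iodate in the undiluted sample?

0.7084 mol/L

n(S2O3^2-) = 0.03278 × 0.1268 = 4.157 × 10^-3 mol
n(I2) = n(S2O3^2-)/2 = 2.078 × 10^-3 mol
From the 1:3 ratio, n(IO3^-) in the aliquot = 1/3 × 2.078 × 10^-3 = 6.928 × 10^-4 mol
[IO3^-]_dilute = 6.928 × 10^-4 / 0.01004 = 0.06900 mol/L
[IO3^-]_original = 0.06900 × 250.0/24.35 = 0.7084 mol/L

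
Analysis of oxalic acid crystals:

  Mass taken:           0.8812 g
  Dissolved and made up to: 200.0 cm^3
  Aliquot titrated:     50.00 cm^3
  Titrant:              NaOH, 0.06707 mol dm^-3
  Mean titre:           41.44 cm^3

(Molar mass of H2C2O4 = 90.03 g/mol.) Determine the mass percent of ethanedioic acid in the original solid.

H2C2O4 + 2 NaOH → Na2C2O4 + 2 H2O
n(NaOH) per titration = 0.04144 × 0.06707 = 2.779 × 10^-3 mol
From the 1:2 ratio, n(H2C2O4) in each aliquot = 1/2 × 2.779 × 10^-3 = 1.390 × 10^-3 mol
n(H2C2O4) in the whole flask = 1.390 × 10^-3 × 200.0/50.00 = 5.559 × 10^-3 mol
mass of H2C2O4 = 5.559 × 10^-3 × 90.03 = 0.5005 g
% H2C2O4 = 0.5005 / 0.8812 × 100 = 56.79 %

56.79 %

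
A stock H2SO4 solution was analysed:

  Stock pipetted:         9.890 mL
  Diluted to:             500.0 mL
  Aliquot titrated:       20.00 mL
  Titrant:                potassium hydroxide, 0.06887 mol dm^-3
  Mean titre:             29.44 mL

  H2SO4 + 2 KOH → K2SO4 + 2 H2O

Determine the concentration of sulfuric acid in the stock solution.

n(KOH) = 0.02944 × 0.06887 = 2.028 × 10^-3 mol
From the 1:2 ratio, n(H2SO4) in the aliquot = 1/2 × 2.028 × 10^-3 = 1.014 × 10^-3 mol
[H2SO4]_dilute = 1.014 × 10^-3 / 0.02000 = 0.05069 mol/L
Dilution factor = 500.0 / 9.890 = 50.56
[H2SO4]_stock = 0.05069 × 50.56 = 2.563 mol/L

2.563 mol/L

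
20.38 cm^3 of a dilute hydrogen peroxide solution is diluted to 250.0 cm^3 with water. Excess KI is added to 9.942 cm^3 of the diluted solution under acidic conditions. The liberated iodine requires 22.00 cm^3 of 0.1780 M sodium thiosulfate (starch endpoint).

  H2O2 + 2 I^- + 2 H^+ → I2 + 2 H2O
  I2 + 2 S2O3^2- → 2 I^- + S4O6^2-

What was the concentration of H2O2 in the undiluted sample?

n(S2O3^2-) = 0.02200 × 0.1780 = 3.916 × 10^-3 mol
n(I2) = n(S2O3^2-)/2 = 1.958 × 10^-3 mol
n(H2O2) in the aliquot = 1.958 × 10^-3 mol (1:1 ratio)
[H2O2]_dilute = 1.958 × 10^-3 / 0.009942 = 0.1969 mol/L
[H2O2]_original = 0.1969 × 250.0/20.38 = 2.416 mol/L

2.416 M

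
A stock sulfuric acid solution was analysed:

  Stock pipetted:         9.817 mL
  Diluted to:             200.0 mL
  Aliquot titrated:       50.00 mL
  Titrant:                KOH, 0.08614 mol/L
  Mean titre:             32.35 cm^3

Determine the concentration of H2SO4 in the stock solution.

H2SO4 + 2 KOH → K2SO4 + 2 H2O
n(KOH) = 0.03235 × 0.08614 = 2.787 × 10^-3 mol
From the 1:2 ratio, n(H2SO4) in the aliquot = 1/2 × 2.787 × 10^-3 = 1.393 × 10^-3 mol
[H2SO4]_dilute = 1.393 × 10^-3 / 0.05000 = 0.02787 mol/L
Dilution factor = 200.0 / 9.817 = 20.37
[H2SO4]_stock = 0.02787 × 20.37 = 0.5677 mol/L

0.5677 mol/L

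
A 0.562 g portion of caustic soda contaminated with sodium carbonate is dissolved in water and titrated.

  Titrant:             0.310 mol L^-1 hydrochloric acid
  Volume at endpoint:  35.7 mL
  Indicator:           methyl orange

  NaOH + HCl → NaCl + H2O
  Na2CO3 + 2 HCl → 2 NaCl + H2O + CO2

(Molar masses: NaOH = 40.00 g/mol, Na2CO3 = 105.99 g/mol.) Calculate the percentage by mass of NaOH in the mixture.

13.4 %

n(HCl) = 0.0357 × 0.310 = 0.0111 mol
Let x = n(NaOH), y = n(Na2CO3).
Titrant: 1x + 2y = 0.0111;  mass: 40.00x + 105.99y = 0.562
Solving, x = 1.89 × 10^-3 mol, y = 4.59 × 10^-3 mol
mass of NaOH = 1.89 × 10^-3 × 40.00 = 0.0754 g
% NaOH = 0.0754 / 0.562 × 100 = 13.4 %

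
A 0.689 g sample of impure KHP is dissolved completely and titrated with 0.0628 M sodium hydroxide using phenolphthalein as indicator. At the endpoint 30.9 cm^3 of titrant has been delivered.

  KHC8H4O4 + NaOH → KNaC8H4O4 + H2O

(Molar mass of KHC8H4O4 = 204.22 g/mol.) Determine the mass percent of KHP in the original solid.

n(NaOH) = 0.0309 L × 0.0628 mol/L = 1.94 × 10^-3 mol
n(KHC8H4O4) = 1.94 × 10^-3 mol (1:1 ratio)
mass of KHC8H4O4 = 1.94 × 10^-3 × 204.22 g/mol = 0.396 g
% KHC8H4O4 = 0.396 / 0.689 × 100 = 57.5 %

57.5 %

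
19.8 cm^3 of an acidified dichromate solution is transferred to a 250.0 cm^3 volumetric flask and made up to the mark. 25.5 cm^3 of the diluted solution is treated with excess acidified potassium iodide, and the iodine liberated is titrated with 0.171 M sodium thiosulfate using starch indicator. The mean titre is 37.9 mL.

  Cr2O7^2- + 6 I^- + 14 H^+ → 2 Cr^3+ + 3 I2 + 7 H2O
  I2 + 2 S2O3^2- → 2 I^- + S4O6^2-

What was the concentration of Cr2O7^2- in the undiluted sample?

0.535 M

n(S2O3^2-) = 0.0379 × 0.171 = 6.48 × 10^-3 mol
n(I2) = n(S2O3^2-)/2 = 3.24 × 10^-3 mol
From the 1:3 ratio, n(Cr2O7^2-) in the aliquot = 1/3 × 3.24 × 10^-3 = 1.08 × 10^-3 mol
[Cr2O7^2-]_dilute = 1.08 × 10^-3 / 0.0255 = 0.0424 mol/L
[Cr2O7^2-]_original = 0.0424 × 250.0/19.8 = 0.535 mol/L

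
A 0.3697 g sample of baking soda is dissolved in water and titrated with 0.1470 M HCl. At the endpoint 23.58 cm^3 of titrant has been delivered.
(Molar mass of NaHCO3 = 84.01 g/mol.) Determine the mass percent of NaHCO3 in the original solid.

NaHCO3 + HCl → NaCl + H2O + CO2
n(HCl) = 0.02358 L × 0.1470 mol/L = 3.466 × 10^-3 mol
n(NaHCO3) = 3.466 × 10^-3 mol (1:1 ratio)
mass of NaHCO3 = 3.466 × 10^-3 × 84.01 g/mol = 0.2912 g
% NaHCO3 = 0.2912 / 0.3697 × 100 = 78.77 %

78.77 %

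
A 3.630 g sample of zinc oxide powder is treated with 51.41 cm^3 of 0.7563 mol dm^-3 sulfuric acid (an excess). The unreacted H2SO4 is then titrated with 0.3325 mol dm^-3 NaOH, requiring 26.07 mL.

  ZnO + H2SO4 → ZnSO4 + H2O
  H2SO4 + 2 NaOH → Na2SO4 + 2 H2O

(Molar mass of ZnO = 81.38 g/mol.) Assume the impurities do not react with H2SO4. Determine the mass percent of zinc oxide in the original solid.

n(H2SO4) added = 0.05141 × 0.7563 = 0.03888 mol
n(NaOH) used in back-titration = 0.02607 × 0.3325 = 8.668 × 10^-3 mol
From the 1:2 ratio, n(H2SO4) left over = 1/2 × 8.668 × 10^-3 = 4.334 × 10^-3 mol
n(H2SO4) consumed by analyte = 0.03888 − 4.334 × 10^-3 = 0.03455 mol
n(ZnO) = 0.03455 mol (1:1 ratio)
mass of ZnO = 0.03455 × 81.38 = 2.811 g
% ZnO = 2.811 / 3.630 × 100 = 77.45 %

77.45 %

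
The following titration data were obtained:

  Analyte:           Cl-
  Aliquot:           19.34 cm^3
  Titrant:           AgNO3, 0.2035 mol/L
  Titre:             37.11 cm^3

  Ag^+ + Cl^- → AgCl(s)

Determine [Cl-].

n(AgNO3) = 0.03711 L × 0.2035 mol/L = 7.552 × 10^-3 mol
n(Cl-) = 7.552 × 10^-3 mol (1:1 mole ratio)
[Cl-] = 7.552 × 10^-3 mol / 0.01934 L = 0.3905 mol/L

0.3905 mol/L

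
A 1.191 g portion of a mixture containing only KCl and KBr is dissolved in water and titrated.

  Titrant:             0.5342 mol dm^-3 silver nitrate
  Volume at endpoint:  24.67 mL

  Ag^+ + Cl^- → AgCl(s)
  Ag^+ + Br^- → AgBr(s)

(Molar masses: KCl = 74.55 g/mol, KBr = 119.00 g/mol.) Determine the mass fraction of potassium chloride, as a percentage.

53.13 %

n(AgNO3) = 0.02467 × 0.5342 = 0.01318 mol
Let x = n(KCl), y = n(KBr).
Titrant: 1x + 1y = 0.01318;  mass: 74.55x + 119.00y = 1.191
Solving, x = 8.487 × 10^-3 mol, y = 4.691 × 10^-3 mol
mass of KCl = 8.487 × 10^-3 × 74.55 = 0.6327 g
% KCl = 0.6327 / 1.191 × 100 = 53.13 %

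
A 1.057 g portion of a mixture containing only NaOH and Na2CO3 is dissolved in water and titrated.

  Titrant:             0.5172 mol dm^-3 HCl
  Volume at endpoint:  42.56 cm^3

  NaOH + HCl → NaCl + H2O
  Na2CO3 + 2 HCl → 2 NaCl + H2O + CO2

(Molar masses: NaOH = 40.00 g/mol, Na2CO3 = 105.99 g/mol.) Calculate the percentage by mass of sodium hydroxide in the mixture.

31.90 %

n(HCl) = 0.04256 × 0.5172 = 0.02201 mol
Let x = n(NaOH), y = n(Na2CO3).
Titrant: 1x + 2y = 0.02201;  mass: 40.00x + 105.99y = 1.057
Solving, x = 8.428 × 10^-3 mol, y = 6.792 × 10^-3 mol
mass of NaOH = 8.428 × 10^-3 × 40.00 = 0.3371 g
% NaOH = 0.3371 / 1.057 × 100 = 31.90 %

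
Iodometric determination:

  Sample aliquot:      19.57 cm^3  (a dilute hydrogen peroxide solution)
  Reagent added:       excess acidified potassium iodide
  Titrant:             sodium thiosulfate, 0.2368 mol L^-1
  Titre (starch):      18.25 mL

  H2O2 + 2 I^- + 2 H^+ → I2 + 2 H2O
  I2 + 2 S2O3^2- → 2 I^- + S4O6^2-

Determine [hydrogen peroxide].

n(S2O3^2-) = 0.01825 × 0.2368 = 4.322 × 10^-3 mol
n(I2) = n(S2O3^2-)/2 = 2.161 × 10^-3 mol
n(H2O2) in the aliquot = 2.161 × 10^-3 mol (1:1 ratio)
[H2O2] = 2.161 × 10^-3 / 0.01957 = 0.1104 mol/L

0.1104 mol/L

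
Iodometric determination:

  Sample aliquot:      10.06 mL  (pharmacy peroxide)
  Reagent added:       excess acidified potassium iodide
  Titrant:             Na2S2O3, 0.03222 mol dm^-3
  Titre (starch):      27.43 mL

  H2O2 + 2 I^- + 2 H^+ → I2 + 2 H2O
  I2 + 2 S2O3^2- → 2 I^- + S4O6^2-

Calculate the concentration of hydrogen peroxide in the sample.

n(S2O3^2-) = 0.02743 × 0.03222 = 8.838 × 10^-4 mol
n(I2) = n(S2O3^2-)/2 = 4.419 × 10^-4 mol
n(H2O2) in the aliquot = 4.419 × 10^-4 mol (1:1 ratio)
[H2O2] = 4.419 × 10^-4 / 0.01006 = 0.04393 mol/L

0.04393 mol/L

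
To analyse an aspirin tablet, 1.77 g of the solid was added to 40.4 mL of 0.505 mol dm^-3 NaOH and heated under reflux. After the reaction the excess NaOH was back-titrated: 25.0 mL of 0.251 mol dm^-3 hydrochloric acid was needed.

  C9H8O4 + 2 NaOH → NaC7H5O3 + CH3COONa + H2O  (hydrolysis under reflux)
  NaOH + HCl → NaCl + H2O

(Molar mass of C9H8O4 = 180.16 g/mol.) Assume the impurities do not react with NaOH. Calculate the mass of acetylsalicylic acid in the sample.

n(NaOH) added = 0.0404 × 0.505 = 0.0204 mol
n(HCl) used in back-titration = 0.0250 × 0.251 = 6.28 × 10^-3 mol
n(NaOH) left over = 6.28 × 10^-3 mol (1:1 ratio)
n(NaOH) consumed by analyte = 0.0204 − 6.28 × 10^-3 = 0.0141 mol
From the 1:2 ratio, n(C9H8O4) = 1/2 × 0.0141 = 7.06 × 10^-3 mol
mass of C9H8O4 = 7.06 × 10^-3 × 180.16 = 1.27 g

1.27 g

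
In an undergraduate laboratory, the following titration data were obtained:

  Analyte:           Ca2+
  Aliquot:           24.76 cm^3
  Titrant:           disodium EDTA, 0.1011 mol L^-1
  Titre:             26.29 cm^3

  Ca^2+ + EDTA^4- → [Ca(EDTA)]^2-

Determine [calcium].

n(EDTA) = 0.02629 L × 0.1011 mol/L = 2.658 × 10^-3 mol
n(Ca2+) = 2.658 × 10^-3 mol (1:1 mole ratio)
[Ca2+] = 2.658 × 10^-3 mol / 0.02476 L = 0.1073 mol/L

0.1073 mol/L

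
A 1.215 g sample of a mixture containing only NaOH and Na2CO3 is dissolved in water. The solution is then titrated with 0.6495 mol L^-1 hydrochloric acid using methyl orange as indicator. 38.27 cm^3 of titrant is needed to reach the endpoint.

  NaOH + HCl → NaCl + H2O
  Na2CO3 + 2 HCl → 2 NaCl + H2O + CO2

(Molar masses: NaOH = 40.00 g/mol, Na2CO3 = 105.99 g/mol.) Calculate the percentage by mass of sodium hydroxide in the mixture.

n(HCl) = 0.03827 × 0.6495 = 0.02486 mol
Let x = n(NaOH), y = n(Na2CO3).
Titrant: 1x + 2y = 0.02486;  mass: 40.00x + 105.99y = 1.215
Solving, x = 7.869 × 10^-3 mol, y = 8.493 × 10^-3 mol
mass of NaOH = 7.869 × 10^-3 × 40.00 = 0.3148 g
% NaOH = 0.3148 / 1.215 × 100 = 25.91 %

25.91 %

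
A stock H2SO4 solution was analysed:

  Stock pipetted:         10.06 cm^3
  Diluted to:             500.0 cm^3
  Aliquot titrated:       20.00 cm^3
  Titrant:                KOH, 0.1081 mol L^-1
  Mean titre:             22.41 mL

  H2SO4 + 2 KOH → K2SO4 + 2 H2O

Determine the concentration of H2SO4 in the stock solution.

3.010 mol/L

n(KOH) = 0.02241 × 0.1081 = 2.423 × 10^-3 mol
From the 1:2 ratio, n(H2SO4) in the aliquot = 1/2 × 2.423 × 10^-3 = 1.211 × 10^-3 mol
[H2SO4]_dilute = 1.211 × 10^-3 / 0.02000 = 0.06056 mol/L
Dilution factor = 500.0 / 10.06 = 49.70
[H2SO4]_stock = 0.06056 × 49.70 = 3.010 mol/L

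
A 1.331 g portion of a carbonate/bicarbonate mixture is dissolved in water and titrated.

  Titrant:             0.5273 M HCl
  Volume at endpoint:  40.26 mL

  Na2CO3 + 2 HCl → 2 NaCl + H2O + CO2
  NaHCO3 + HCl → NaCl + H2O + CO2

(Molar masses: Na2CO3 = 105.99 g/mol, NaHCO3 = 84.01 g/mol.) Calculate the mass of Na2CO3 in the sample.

n(HCl) = 0.04026 × 0.5273 = 0.02123 mol
Let x = n(Na2CO3), y = n(NaHCO3).
Titrant: 2x + 1y = 0.02123;  mass: 105.99x + 84.01y = 1.331
Solving, x = 7.294 × 10^-3 mol, y = 6.641 × 10^-3 mol
mass of Na2CO3 = 7.294 × 10^-3 × 105.99 = 0.7731 g

0.7731 g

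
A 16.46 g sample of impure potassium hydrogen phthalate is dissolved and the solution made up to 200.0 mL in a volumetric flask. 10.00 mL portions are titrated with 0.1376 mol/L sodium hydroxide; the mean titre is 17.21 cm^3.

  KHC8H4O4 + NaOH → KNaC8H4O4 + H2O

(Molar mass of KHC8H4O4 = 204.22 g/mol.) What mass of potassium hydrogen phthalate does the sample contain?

9.672 g

n(NaOH) per titration = 0.01721 × 0.1376 = 2.368 × 10^-3 mol
n(KHC8H4O4) in each aliquot = 2.368 × 10^-3 mol (1:1 ratio)
n(KHC8H4O4) in the whole flask = 2.368 × 10^-3 × 200.0/10.00 = 0.04736 mol
mass of KHC8H4O4 = 0.04736 × 204.22 = 9.672 g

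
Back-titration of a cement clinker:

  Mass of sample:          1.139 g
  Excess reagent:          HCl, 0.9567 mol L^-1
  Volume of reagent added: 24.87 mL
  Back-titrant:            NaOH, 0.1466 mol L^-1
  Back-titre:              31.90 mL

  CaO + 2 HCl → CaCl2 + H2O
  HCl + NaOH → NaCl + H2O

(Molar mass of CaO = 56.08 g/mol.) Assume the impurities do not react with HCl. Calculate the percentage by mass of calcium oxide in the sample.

n(HCl) added = 0.02487 × 0.9567 = 0.02379 mol
n(NaOH) used in back-titration = 0.03190 × 0.1466 = 4.677 × 10^-3 mol
n(HCl) left over = 4.677 × 10^-3 mol (1:1 ratio)
n(HCl) consumed by analyte = 0.02379 − 4.677 × 10^-3 = 0.01912 mol
From the 1:2 ratio, n(CaO) = 1/2 × 0.01912 = 9.558 × 10^-3 mol
mass of CaO = 9.558 × 10^-3 × 56.08 = 0.5360 g
% CaO = 0.5360 / 1.139 × 100 = 47.06 %

47.06 %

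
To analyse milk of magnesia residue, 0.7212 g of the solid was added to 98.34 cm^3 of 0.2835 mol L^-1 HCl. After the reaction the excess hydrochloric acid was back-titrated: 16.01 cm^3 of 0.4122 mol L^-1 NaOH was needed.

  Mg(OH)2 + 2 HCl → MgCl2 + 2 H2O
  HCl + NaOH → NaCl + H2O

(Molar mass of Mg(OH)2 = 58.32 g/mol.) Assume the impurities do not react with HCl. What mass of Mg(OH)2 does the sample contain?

0.6205 g

n(HCl) added = 0.09834 × 0.2835 = 0.02788 mol
n(NaOH) used in back-titration = 0.01601 × 0.4122 = 6.599 × 10^-3 mol
n(HCl) left over = 6.599 × 10^-3 mol (1:1 ratio)
n(HCl) consumed by analyte = 0.02788 − 6.599 × 10^-3 = 0.02128 mol
From the 1:2 ratio, n(Mg(OH)2) = 1/2 × 0.02128 = 0.01064 mol
mass of Mg(OH)2 = 0.01064 × 58.32 = 0.6205 g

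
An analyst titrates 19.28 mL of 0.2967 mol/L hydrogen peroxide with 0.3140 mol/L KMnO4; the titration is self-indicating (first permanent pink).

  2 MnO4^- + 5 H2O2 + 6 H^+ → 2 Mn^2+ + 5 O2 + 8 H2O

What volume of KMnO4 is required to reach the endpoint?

7.287 mL

n(H2O2) = 0.01928 L × 0.2967 mol/L = 5.720 × 10^-3 mol
From the 2:5 stoichiometry, n(KMnO4) = 2/5 × 5.720 × 10^-3 = 2.288 × 10^-3 mol
V(KMnO4) = 2.288 × 10^-3 mol / 0.3140 mol/L = 0.007287 L = 7.287 mL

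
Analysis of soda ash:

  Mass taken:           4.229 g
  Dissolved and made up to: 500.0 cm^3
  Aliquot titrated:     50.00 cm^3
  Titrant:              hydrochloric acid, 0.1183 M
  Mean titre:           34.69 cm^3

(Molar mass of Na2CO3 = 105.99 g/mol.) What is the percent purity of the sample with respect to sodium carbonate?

51.43 %

Na2CO3 + 2 HCl → 2 NaCl + H2O + CO2
n(HCl) per titration = 0.03469 × 0.1183 = 4.104 × 10^-3 mol
From the 1:2 ratio, n(Na2CO3) in each aliquot = 1/2 × 4.104 × 10^-3 = 2.052 × 10^-3 mol
n(Na2CO3) in the whole flask = 2.052 × 10^-3 × 500.0/50.00 = 0.02052 mol
mass of Na2CO3 = 0.02052 × 105.99 = 2.175 g
% Na2CO3 = 2.175 / 4.229 × 100 = 51.43 %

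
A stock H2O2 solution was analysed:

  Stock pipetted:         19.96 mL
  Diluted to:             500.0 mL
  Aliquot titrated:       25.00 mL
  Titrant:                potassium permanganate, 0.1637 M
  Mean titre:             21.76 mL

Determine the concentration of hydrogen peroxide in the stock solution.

8.923 M

2 MnO4^- + 5 H2O2 + 6 H^+ → 2 Mn^2+ + 5 O2 + 8 H2O
n(KMnO4) = 0.02176 × 0.1637 = 3.562 × 10^-3 mol
From the 5:2 ratio, n(H2O2) in the aliquot = 5/2 × 3.562 × 10^-3 = 8.905 × 10^-3 mol
[H2O2]_dilute = 8.905 × 10^-3 / 0.02500 = 0.3562 mol/L
Dilution factor = 500.0 / 19.96 = 25.05
[H2O2]_stock = 0.3562 × 25.05 = 8.923 mol/L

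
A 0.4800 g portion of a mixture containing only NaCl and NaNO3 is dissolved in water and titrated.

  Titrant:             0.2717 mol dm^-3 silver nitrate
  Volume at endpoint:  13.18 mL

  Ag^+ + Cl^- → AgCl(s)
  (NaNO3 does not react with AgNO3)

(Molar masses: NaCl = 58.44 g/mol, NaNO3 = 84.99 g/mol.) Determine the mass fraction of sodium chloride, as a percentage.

n(AgNO3) = 0.01318 × 0.2717 = 3.581 × 10^-3 mol
Let x = n(NaCl), y = n(NaNO3).
Titrant: 1x = 3.581 × 10^-3;  mass: 58.44x + 84.99y = 0.4800
Solving, x = 3.581 × 10^-3 mol, y = 3.185 × 10^-3 mol
mass of NaCl = 3.581 × 10^-3 × 58.44 = 0.2093 g
% NaCl = 0.2093 / 0.4800 × 100 = 43.60 %

43.60 %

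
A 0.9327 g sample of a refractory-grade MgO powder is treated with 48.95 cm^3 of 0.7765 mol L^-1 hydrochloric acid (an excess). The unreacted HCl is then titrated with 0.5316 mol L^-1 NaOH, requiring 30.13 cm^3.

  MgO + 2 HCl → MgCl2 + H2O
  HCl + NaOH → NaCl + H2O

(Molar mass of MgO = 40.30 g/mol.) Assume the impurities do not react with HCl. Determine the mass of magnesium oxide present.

n(HCl) added = 0.04895 × 0.7765 = 0.03801 mol
n(NaOH) used in back-titration = 0.03013 × 0.5316 = 0.01602 mol
n(HCl) left over = 0.01602 mol (1:1 ratio)
n(HCl) consumed by analyte = 0.03801 − 0.01602 = 0.02199 mol
From the 1:2 ratio, n(MgO) = 1/2 × 0.02199 = 0.01100 mol
mass of MgO = 0.01100 × 40.30 = 0.4432 g

0.4432 g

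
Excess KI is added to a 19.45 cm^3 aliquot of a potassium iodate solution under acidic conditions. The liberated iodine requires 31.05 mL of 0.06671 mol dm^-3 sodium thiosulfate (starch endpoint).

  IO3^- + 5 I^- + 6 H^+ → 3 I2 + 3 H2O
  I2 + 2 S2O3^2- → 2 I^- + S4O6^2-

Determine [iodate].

n(S2O3^2-) = 0.03105 × 0.06671 = 2.071 × 10^-3 mol
n(I2) = n(S2O3^2-)/2 = 1.036 × 10^-3 mol
From the 1:3 ratio, n(IO3^-) in the aliquot = 1/3 × 1.036 × 10^-3 = 3.452 × 10^-4 mol
[IO3^-] = 3.452 × 10^-4 / 0.01945 = 0.01775 mol/L

0.01775 mol/L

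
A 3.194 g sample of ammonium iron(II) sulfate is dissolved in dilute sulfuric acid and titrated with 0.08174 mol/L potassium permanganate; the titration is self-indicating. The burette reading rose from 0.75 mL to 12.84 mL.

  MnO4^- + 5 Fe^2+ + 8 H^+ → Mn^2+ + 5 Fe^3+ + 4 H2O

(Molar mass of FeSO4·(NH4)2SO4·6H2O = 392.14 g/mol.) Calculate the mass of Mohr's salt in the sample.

1.938 g

n(KMnO4) = 0.01209 L × 0.08174 mol/L = 9.882 × 10^-4 mol
From the 5:1 ratio, n(FeSO4·(NH4)2SO4·6H2O) = 5/1 × 9.882 × 10^-4 = 4.941 × 10^-3 mol
mass of FeSO4·(NH4)2SO4·6H2O = 4.941 × 10^-3 × 392.14 g/mol = 1.938 g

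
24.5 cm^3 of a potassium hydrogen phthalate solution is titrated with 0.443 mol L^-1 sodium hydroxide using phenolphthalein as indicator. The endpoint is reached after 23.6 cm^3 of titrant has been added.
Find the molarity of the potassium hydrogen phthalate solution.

KHC8H4O4 + NaOH → KNaC8H4O4 + H2O
n(NaOH) = 0.0236 L × 0.443 mol/L = 0.0105 mol
n(KHC8H4O4) = 0.0105 mol (1:1 mole ratio)
[KHC8H4O4] = 0.0105 mol / 0.0245 L = 0.427 mol/L

0.427 mol/L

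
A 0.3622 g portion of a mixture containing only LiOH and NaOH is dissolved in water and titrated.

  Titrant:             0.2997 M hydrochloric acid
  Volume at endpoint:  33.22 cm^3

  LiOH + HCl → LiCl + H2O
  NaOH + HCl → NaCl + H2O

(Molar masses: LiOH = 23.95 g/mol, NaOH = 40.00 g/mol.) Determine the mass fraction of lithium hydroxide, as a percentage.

14.85 %

n(HCl) = 0.03322 × 0.2997 = 9.956 × 10^-3 mol
Let x = n(LiOH), y = n(NaOH).
Titrant: 1x + 1y = 9.956 × 10^-3;  mass: 23.95x + 40.00y = 0.3622
Solving, x = 2.246 × 10^-3 mol, y = 7.710 × 10^-3 mol
mass of LiOH = 2.246 × 10^-3 × 23.95 = 0.05378 g
% LiOH = 0.05378 / 0.3622 × 100 = 14.85 %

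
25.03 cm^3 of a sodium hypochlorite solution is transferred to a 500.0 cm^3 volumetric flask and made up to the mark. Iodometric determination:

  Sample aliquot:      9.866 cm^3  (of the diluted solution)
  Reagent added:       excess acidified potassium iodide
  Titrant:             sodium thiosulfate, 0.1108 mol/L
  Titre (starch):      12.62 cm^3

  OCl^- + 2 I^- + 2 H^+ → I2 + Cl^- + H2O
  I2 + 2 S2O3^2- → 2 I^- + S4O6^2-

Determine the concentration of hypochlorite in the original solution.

n(S2O3^2-) = 0.01262 × 0.1108 = 1.398 × 10^-3 mol
n(I2) = n(S2O3^2-)/2 = 6.991 × 10^-4 mol
n(OCl^-) in the aliquot = 6.991 × 10^-4 mol (1:1 ratio)
[OCl^-]_dilute = 6.991 × 10^-4 / 0.009866 = 0.07086 mol/L
[OCl^-]_original = 0.07086 × 500.0/25.03 = 1.416 mol/L

1.416 mol/L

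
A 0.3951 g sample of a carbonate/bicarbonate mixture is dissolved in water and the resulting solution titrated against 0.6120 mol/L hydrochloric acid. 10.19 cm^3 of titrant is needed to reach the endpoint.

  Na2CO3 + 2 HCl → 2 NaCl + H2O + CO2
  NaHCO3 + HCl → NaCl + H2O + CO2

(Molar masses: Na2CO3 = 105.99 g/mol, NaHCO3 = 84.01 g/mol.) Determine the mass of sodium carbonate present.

n(HCl) = 0.01019 × 0.6120 = 6.236 × 10^-3 mol
Let x = n(Na2CO3), y = n(NaHCO3).
Titrant: 2x + 1y = 6.236 × 10^-3;  mass: 105.99x + 84.01y = 0.3951
Solving, x = 2.077 × 10^-3 mol, y = 2.083 × 10^-3 mol
mass of Na2CO3 = 2.077 × 10^-3 × 105.99 = 0.2201 g

0.2201 g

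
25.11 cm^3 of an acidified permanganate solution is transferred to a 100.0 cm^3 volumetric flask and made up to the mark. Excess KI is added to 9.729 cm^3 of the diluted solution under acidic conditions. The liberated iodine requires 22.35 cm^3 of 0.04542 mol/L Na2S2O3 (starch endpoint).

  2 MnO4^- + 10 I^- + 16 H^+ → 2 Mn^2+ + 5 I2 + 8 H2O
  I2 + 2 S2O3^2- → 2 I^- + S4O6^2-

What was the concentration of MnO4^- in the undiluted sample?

0.08311 mol/L

n(S2O3^2-) = 0.02235 × 0.04542 = 1.015 × 10^-3 mol
n(I2) = n(S2O3^2-)/2 = 5.076 × 10^-4 mol
From the 2:5 ratio, n(MnO4^-) in the aliquot = 2/5 × 5.076 × 10^-4 = 2.030 × 10^-4 mol
[MnO4^-]_dilute = 2.030 × 10^-4 / 0.009729 = 0.02087 mol/L
[MnO4^-]_original = 0.02087 × 100.0/25.11 = 0.08311 mol/L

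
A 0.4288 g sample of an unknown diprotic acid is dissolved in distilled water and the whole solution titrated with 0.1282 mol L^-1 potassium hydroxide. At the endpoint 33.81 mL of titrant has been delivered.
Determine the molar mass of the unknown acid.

197.9 g/mol

n(KOH) = 0.03381 L × 0.1282 mol/L = 4.334 × 10^-3 mol
From the 1:2 ratio, n(H2A) = 1/2 × 4.334 × 10^-3 = 2.167 × 10^-3 mol
M = m / n = 0.4288 g / 2.167 × 10^-3 mol = 197.9 g/mol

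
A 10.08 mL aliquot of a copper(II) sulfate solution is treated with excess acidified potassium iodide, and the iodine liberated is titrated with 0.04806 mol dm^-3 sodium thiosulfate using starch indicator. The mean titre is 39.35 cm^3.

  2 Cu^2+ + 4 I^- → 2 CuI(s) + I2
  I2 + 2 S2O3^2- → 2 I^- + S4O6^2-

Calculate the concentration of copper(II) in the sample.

0.1876 mol/L

n(S2O3^2-) = 0.03935 × 0.04806 = 1.891 × 10^-3 mol
n(I2) = n(S2O3^2-)/2 = 9.456 × 10^-4 mol
From the 2:1 ratio, n(Cu2+) in the aliquot = 2/1 × 9.456 × 10^-4 = 1.891 × 10^-3 mol
[Cu2+] = 1.891 × 10^-3 / 0.01008 = 0.1876 mol/L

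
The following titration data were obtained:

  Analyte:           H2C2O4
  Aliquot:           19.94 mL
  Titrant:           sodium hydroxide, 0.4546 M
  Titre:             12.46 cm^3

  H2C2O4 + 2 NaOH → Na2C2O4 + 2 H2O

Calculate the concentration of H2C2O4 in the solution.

0.1420 M

n(NaOH) = 0.01246 L × 0.4546 mol/L = 5.664 × 10^-3 mol
From the 1:2 mole ratio, n(H2C2O4) = 1/2 × 5.664 × 10^-3 = 2.832 × 10^-3 mol
[H2C2O4] = 2.832 × 10^-3 mol / 0.01994 L = 0.1420 mol/L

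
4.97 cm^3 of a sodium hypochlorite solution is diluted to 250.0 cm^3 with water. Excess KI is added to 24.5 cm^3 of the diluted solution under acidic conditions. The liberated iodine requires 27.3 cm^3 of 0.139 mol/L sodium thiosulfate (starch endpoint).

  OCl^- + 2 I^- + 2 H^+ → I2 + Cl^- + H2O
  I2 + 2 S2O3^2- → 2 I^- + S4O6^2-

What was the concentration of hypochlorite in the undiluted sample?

3.90 mol/L

n(S2O3^2-) = 0.0273 × 0.139 = 3.79 × 10^-3 mol
n(I2) = n(S2O3^2-)/2 = 1.90 × 10^-3 mol
n(OCl^-) in the aliquot = 1.90 × 10^-3 mol (1:1 ratio)
[OCl^-]_dilute = 1.90 × 10^-3 / 0.0245 = 0.0774 mol/L
[OCl^-]_original = 0.0774 × 250.0/4.97 = 3.90 mol/L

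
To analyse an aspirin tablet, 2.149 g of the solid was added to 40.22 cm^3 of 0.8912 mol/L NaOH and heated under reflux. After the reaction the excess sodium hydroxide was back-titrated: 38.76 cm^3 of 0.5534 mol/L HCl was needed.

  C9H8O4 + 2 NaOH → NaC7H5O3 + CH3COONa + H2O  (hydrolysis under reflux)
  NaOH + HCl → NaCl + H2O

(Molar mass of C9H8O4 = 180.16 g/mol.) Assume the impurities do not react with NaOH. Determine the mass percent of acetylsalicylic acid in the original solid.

n(NaOH) added = 0.04022 × 0.8912 = 0.03584 mol
n(HCl) used in back-titration = 0.03876 × 0.5534 = 0.02145 mol
n(NaOH) left over = 0.02145 mol (1:1 ratio)
n(NaOH) consumed by analyte = 0.03584 − 0.02145 = 0.01439 mol
From the 1:2 ratio, n(C9H8O4) = 1/2 × 0.01439 = 7.197 × 10^-3 mol
mass of C9H8O4 = 7.197 × 10^-3 × 180.16 = 1.297 g
% C9H8O4 = 1.297 / 2.149 × 100 = 60.34 %

60.34 %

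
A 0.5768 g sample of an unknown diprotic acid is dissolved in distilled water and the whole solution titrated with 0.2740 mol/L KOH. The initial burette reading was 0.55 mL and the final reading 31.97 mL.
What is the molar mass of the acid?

134.0 g/mol

n(KOH) = 0.03142 L × 0.2740 mol/L = 8.609 × 10^-3 mol
From the 1:2 ratio, n(H2A) = 1/2 × 8.609 × 10^-3 = 4.305 × 10^-3 mol
M = m / n = 0.5768 g / 4.305 × 10^-3 mol = 134.0 g/mol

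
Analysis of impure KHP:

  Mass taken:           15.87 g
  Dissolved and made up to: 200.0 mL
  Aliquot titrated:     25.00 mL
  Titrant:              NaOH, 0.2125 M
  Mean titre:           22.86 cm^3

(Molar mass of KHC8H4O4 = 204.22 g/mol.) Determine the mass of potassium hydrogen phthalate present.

KHC8H4O4 + NaOH → KNaC8H4O4 + H2O
n(NaOH) per titration = 0.02286 × 0.2125 = 4.858 × 10^-3 mol
n(KHC8H4O4) in each aliquot = 4.858 × 10^-3 mol (1:1 ratio)
n(KHC8H4O4) in the whole flask = 4.858 × 10^-3 × 200.0/25.00 = 0.03886 mol
mass of KHC8H4O4 = 0.03886 × 204.22 = 7.936 g

7.936 g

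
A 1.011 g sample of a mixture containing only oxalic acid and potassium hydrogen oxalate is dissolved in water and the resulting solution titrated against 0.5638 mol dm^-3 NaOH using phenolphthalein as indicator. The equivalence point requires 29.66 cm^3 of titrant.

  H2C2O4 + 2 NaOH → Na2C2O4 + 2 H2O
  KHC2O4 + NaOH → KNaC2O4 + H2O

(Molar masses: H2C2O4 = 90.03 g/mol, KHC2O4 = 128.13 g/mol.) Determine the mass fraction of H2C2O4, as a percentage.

60.62 %

n(NaOH) = 0.02966 × 0.5638 = 0.01672 mol
Let x = n(H2C2O4), y = n(KHC2O4).
Titrant: 2x + 1y = 0.01672;  mass: 90.03x + 128.13y = 1.011
Solving, x = 6.808 × 10^-3 mol, y = 3.107 × 10^-3 mol
mass of H2C2O4 = 6.808 × 10^-3 × 90.03 = 0.6129 g
% H2C2O4 = 0.6129 / 1.011 × 100 = 60.62 %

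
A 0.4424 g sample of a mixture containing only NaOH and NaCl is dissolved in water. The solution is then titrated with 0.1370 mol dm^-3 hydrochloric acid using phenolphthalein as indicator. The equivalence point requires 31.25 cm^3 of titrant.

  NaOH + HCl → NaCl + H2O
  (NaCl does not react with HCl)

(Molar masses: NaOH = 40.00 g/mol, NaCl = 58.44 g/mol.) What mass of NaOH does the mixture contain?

n(HCl) = 0.03125 × 0.1370 = 4.281 × 10^-3 mol
Let x = n(NaOH), y = n(NaCl).
Titrant: 1x = 4.281 × 10^-3;  mass: 40.00x + 58.44y = 0.4424
Solving, x = 4.281 × 10^-3 mol, y = 4.640 × 10^-3 mol
mass of NaOH = 4.281 × 10^-3 × 40.00 = 0.1713 g

0.1713 g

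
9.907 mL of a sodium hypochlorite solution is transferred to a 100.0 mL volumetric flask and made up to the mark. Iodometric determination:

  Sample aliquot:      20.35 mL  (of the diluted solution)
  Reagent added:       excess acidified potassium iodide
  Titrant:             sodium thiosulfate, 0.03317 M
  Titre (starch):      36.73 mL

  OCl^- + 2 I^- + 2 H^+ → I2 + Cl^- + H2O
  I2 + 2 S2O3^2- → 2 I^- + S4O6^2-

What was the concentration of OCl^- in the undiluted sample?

0.3022 M

n(S2O3^2-) = 0.03673 × 0.03317 = 1.218 × 10^-3 mol
n(I2) = n(S2O3^2-)/2 = 6.092 × 10^-4 mol
n(OCl^-) in the aliquot = 6.092 × 10^-4 mol (1:1 ratio)
[OCl^-]_dilute = 6.092 × 10^-4 / 0.02035 = 0.02993 mol/L
[OCl^-]_original = 0.02993 × 100.0/9.907 = 0.3022 mol/L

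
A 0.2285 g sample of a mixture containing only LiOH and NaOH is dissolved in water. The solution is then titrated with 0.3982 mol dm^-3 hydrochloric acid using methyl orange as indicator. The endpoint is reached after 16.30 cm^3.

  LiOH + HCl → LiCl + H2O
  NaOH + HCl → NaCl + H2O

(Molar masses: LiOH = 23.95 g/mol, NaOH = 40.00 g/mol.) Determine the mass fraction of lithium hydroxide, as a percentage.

20.33 %

n(HCl) = 0.01630 × 0.3982 = 6.491 × 10^-3 mol
Let x = n(LiOH), y = n(NaOH).
Titrant: 1x + 1y = 6.491 × 10^-3;  mass: 23.95x + 40.00y = 0.2285
Solving, x = 1.939 × 10^-3 mol, y = 4.551 × 10^-3 mol
mass of LiOH = 1.939 × 10^-3 × 23.95 = 0.04645 g
% LiOH = 0.04645 / 0.2285 × 100 = 20.33 %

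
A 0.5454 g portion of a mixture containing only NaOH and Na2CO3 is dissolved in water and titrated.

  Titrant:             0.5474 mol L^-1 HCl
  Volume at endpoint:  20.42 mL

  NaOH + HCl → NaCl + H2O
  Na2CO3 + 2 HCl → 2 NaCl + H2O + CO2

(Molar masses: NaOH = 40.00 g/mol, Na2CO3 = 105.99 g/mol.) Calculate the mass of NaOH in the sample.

0.1446 g

n(HCl) = 0.02042 × 0.5474 = 0.01118 mol
Let x = n(NaOH), y = n(Na2CO3).
Titrant: 1x + 2y = 0.01118;  mass: 40.00x + 105.99y = 0.5454
Solving, x = 3.615 × 10^-3 mol, y = 3.782 × 10^-3 mol
mass of NaOH = 3.615 × 10^-3 × 40.00 = 0.1446 g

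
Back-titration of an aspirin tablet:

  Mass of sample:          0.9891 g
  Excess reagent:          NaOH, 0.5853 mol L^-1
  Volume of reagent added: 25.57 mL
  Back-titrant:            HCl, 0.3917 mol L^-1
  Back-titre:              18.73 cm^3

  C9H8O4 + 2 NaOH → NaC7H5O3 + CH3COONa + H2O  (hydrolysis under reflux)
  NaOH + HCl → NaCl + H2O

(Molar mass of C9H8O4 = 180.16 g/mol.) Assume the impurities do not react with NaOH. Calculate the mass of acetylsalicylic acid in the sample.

0.6873 g

n(NaOH) added = 0.02557 × 0.5853 = 0.01497 mol
n(HCl) used in back-titration = 0.01873 × 0.3917 = 7.337 × 10^-3 mol
n(NaOH) left over = 7.337 × 10^-3 mol (1:1 ratio)
n(NaOH) consumed by analyte = 0.01497 − 7.337 × 10^-3 = 7.630 × 10^-3 mol
From the 1:2 ratio, n(C9H8O4) = 1/2 × 7.630 × 10^-3 = 3.815 × 10^-3 mol
mass of C9H8O4 = 3.815 × 10^-3 × 180.16 = 0.6873 g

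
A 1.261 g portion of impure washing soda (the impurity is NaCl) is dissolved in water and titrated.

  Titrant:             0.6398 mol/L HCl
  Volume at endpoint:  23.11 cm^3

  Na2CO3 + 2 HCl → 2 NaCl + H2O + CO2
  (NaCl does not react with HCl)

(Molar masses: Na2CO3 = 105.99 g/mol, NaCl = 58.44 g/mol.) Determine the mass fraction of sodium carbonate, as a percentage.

n(HCl) = 0.02311 × 0.6398 = 0.01479 mol
Let x = n(Na2CO3), y = n(NaCl).
Titrant: 2x = 0.01479;  mass: 105.99x + 58.44y = 1.261
Solving, x = 7.393 × 10^-3 mol, y = 8.170 × 10^-3 mol
mass of Na2CO3 = 7.393 × 10^-3 × 105.99 = 0.7836 g
% Na2CO3 = 0.7836 / 1.261 × 100 = 62.14 %

62.14 %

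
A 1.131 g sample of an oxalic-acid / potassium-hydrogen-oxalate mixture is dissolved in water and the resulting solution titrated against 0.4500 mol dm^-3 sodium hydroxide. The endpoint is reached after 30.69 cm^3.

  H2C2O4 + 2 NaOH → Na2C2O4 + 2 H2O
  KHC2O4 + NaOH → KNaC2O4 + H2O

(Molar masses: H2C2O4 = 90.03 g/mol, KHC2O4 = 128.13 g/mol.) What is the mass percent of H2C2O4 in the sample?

n(NaOH) = 0.03069 × 0.4500 = 0.01381 mol
Let x = n(H2C2O4), y = n(KHC2O4).
Titrant: 2x + 1y = 0.01381;  mass: 90.03x + 128.13y = 1.131
Solving, x = 3.841 × 10^-3 mol, y = 6.128 × 10^-3 mol
mass of H2C2O4 = 3.841 × 10^-3 × 90.03 = 0.3458 g
% H2C2O4 = 0.3458 / 1.131 × 100 = 30.58 %

30.58 %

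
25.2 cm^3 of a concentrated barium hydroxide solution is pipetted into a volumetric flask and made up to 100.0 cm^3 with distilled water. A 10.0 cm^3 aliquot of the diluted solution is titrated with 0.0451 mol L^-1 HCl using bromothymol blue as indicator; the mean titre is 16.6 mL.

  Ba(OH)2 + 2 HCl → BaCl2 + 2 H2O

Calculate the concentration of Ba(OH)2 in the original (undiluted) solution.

0.149 mol/L

n(HCl) = 0.0166 × 0.0451 = 7.49 × 10^-4 mol
From the 1:2 ratio, n(Ba(OH)2) in the aliquot = 1/2 × 7.49 × 10^-4 = 3.74 × 10^-4 mol
[Ba(OH)2]_dilute = 3.74 × 10^-4 / 0.0100 = 0.0374 mol/L
Dilution factor = 100.0 / 25.2 = 3.968
[Ba(OH)2]_stock = 0.0374 × 3.968 = 0.149 mol/L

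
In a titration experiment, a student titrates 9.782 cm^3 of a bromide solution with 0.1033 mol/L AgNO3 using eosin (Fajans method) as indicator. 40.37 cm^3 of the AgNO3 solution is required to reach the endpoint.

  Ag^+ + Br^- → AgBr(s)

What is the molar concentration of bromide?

0.4263 mol/L

n(AgNO3) = 0.04037 L × 0.1033 mol/L = 4.170 × 10^-3 mol
n(Br-) = 4.170 × 10^-3 mol (1:1 mole ratio)
[Br-] = 4.170 × 10^-3 mol / 0.009782 L = 0.4263 mol/L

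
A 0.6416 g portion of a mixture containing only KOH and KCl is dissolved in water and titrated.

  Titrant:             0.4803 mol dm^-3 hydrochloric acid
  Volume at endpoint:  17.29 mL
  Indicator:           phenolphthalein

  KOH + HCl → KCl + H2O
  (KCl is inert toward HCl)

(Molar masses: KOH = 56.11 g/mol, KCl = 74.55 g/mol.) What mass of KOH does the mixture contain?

n(HCl) = 0.01729 × 0.4803 = 8.304 × 10^-3 mol
Let x = n(KOH), y = n(KCl).
Titrant: 1x = 8.304 × 10^-3;  mass: 56.11x + 74.55y = 0.6416
Solving, x = 8.304 × 10^-3 mol, y = 2.356 × 10^-3 mol
mass of KOH = 8.304 × 10^-3 × 56.11 = 0.4660 g

0.4660 g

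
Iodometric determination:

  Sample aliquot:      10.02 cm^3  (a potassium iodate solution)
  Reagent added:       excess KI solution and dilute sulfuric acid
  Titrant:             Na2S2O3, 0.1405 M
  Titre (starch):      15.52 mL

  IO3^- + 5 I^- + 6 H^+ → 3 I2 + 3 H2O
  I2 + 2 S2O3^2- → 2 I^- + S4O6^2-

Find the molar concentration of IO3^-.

n(S2O3^2-) = 0.01552 × 0.1405 = 2.181 × 10^-3 mol
n(I2) = n(S2O3^2-)/2 = 1.090 × 10^-3 mol
From the 1:3 ratio, n(IO3^-) in the aliquot = 1/3 × 1.090 × 10^-3 = 3.634 × 10^-4 mol
[IO3^-] = 3.634 × 10^-4 / 0.01002 = 0.03627 mol/L

0.03627 M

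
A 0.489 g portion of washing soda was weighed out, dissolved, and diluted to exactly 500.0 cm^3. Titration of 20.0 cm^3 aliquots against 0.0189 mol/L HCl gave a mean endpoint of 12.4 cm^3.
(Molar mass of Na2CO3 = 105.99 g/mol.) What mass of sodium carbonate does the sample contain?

0.310 g

Na2CO3 + 2 HCl → 2 NaCl + H2O + CO2
n(HCl) per titration = 0.0124 × 0.0189 = 2.34 × 10^-4 mol
From the 1:2 ratio, n(Na2CO3) in each aliquot = 1/2 × 2.34 × 10^-4 = 1.17 × 10^-4 mol
n(Na2CO3) in the whole flask = 1.17 × 10^-4 × 500.0/20.0 = 2.93 × 10^-3 mol
mass of Na2CO3 = 2.93 × 10^-3 × 105.99 = 0.310 g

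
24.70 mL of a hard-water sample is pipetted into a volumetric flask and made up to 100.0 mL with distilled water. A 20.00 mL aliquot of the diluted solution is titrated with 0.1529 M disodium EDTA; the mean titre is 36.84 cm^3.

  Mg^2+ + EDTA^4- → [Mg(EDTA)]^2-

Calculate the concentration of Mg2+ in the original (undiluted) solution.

1.140 M

n(EDTA) = 0.03684 × 0.1529 = 5.633 × 10^-3 mol
n(Mg2+) in the aliquot = 5.633 × 10^-3 mol (1:1 ratio)
[Mg2+]_dilute = 5.633 × 10^-3 / 0.02000 = 0.2816 mol/L
Dilution factor = 100.0 / 24.70 = 4.049
[Mg2+]_stock = 0.2816 × 4.049 = 1.140 mol/L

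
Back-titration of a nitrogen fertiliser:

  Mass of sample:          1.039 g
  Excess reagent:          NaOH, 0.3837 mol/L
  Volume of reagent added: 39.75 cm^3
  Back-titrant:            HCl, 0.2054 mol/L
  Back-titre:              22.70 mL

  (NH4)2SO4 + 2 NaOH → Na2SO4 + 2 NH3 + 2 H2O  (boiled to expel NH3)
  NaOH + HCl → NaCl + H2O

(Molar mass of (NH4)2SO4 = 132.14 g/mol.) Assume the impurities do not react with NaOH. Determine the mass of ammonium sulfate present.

0.6996 g

n(NaOH) added = 0.03975 × 0.3837 = 0.01525 mol
n(HCl) used in back-titration = 0.02270 × 0.2054 = 4.663 × 10^-3 mol
n(NaOH) left over = 4.663 × 10^-3 mol (1:1 ratio)
n(NaOH) consumed by analyte = 0.01525 − 4.663 × 10^-3 = 0.01059 mol
From the 1:2 ratio, n((NH4)2SO4) = 1/2 × 0.01059 = 5.295 × 10^-3 mol
mass of (NH4)2SO4 = 5.295 × 10^-3 × 132.14 = 0.6996 g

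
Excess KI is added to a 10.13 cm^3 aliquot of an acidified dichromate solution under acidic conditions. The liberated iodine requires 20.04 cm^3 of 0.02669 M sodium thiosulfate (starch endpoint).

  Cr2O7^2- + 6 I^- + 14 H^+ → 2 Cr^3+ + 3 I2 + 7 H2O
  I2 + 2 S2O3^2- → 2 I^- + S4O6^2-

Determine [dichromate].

n(S2O3^2-) = 0.02004 × 0.02669 = 5.349 × 10^-4 mol
n(I2) = n(S2O3^2-)/2 = 2.674 × 10^-4 mol
From the 1:3 ratio, n(Cr2O7^2-) in the aliquot = 1/3 × 2.674 × 10^-4 = 8.914 × 10^-5 mol
[Cr2O7^2-] = 8.914 × 10^-5 / 0.01013 = 0.008800 mol/L

0.008800 M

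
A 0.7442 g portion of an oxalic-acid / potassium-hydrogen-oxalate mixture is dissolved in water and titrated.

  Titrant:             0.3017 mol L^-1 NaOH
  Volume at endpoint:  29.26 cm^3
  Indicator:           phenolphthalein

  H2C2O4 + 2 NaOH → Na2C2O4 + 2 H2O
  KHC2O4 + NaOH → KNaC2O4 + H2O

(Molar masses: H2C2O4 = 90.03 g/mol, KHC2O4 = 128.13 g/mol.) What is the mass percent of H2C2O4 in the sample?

28.16 %

n(NaOH) = 0.02926 × 0.3017 = 8.828 × 10^-3 mol
Let x = n(H2C2O4), y = n(KHC2O4).
Titrant: 2x + 1y = 8.828 × 10^-3;  mass: 90.03x + 128.13y = 0.7442
Solving, x = 2.327 × 10^-3 mol, y = 4.173 × 10^-3 mol
mass of H2C2O4 = 2.327 × 10^-3 × 90.03 = 0.2095 g
% H2C2O4 = 0.2095 / 0.7442 × 100 = 28.16 %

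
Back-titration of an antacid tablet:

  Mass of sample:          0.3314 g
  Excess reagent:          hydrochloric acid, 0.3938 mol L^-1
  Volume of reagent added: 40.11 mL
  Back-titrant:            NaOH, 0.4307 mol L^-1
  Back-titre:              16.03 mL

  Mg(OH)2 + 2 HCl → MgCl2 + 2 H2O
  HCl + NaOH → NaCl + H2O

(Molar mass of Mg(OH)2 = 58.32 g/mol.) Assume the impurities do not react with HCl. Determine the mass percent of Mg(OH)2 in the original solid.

n(HCl) added = 0.04011 × 0.3938 = 0.01580 mol
n(NaOH) used in back-titration = 0.01603 × 0.4307 = 6.904 × 10^-3 mol
n(HCl) left over = 6.904 × 10^-3 mol (1:1 ratio)
n(HCl) consumed by analyte = 0.01580 − 6.904 × 10^-3 = 8.891 × 10^-3 mol
From the 1:2 ratio, n(Mg(OH)2) = 1/2 × 8.891 × 10^-3 = 4.446 × 10^-3 mol
mass of Mg(OH)2 = 4.446 × 10^-3 × 58.32 = 0.2593 g
% Mg(OH)2 = 0.2593 / 0.3314 × 100 = 78.23 %

78.23 %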